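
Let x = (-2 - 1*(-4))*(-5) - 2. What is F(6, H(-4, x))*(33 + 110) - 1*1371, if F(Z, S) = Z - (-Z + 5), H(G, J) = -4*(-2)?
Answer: -370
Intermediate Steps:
x = -12 (x = (-2 + 4)*(-5) - 2 = 2*(-5) - 2 = -10 - 2 = -12)
H(G, J) = 8
F(Z, S) = -5 + 2*Z (F(Z, S) = Z - (5 - Z) = Z + (-5 + Z) = -5 + 2*Z)
F(6, H(-4, x))*(33 + 110) - 1*1371 = (-5 + 2*6)*(33 + 110) - 1*1371 = (-5 + 12)*143 - 1371 = 7*143 - 1371 = 1001 - 1371 = -370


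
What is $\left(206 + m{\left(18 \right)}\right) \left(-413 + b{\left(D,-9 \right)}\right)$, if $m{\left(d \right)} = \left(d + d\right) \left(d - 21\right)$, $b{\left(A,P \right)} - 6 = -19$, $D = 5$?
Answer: $-41748$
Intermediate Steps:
$b{\left(A,P \right)} = -13$ ($b{\left(A,P \right)} = 6 - 19 = -13$)
$m{\left(d \right)} = 2 d \left(-21 + d\right)$
$\left(206 + m{\left(18 \right)}\right) \left(-413 + b{\left(D,-9 \right)}\right) = \left(206 + 2 \cdot 18 \left(-21 + 18\right)\right) \left(-413 - 13\right) = \left(206 + 2 \cdot 18 \left(-3\right)\right) \left(-426\right) = \left(206 - 108\right) \left(-426\right) = 98 \left(-426\right) = -41748$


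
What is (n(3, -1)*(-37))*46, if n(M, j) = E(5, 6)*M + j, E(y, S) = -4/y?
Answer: 28934/5 ≈ 5786.8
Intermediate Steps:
n(M, j) = j - 4*M/5 (n(M, j) = (-4/5)*M + j = (-4*⅕)*M + j = -4*M/5 + j = j - 4*M/5)
(n(3, -1)*(-37))*46 = ((-1 - ⅘*3)*(-37))*46 = ((-1 - 12/5)*(-37))*46 = -17/5*(-37)*46 = (629/5)*46 = 28934/5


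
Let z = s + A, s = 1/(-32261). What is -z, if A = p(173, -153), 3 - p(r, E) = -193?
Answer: -6323155/32261 ≈ -196.00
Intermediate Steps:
p(r, E) = 196 (p(r, E) = 3 - 1*(-193) = 3 + 193 = 196)
A = 196
s = -1/32261 ≈ -3.0997e-5
z = 6323155/32261 (z = -1/32261 + 196 = 6323155/32261 ≈ 196.00)
-z = -1*6323155/32261 = -6323155/32261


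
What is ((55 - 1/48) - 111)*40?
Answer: -13445/6 ≈ -2240.8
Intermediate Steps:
((55 - 1/48) - 111)*40 = (2639/48 - 111)*40 = -2689/48*40 = -13445/6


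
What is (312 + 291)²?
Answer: 363609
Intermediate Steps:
(312 + 291)² = 603² = 363609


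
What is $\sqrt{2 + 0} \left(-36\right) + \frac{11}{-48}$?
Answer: $- \frac{11}{48} - 36 \sqrt{2} \approx -51.141$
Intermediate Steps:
$\sqrt{2 + 0} \left(-36\right) + \frac{11}{-48} = \sqrt{2} \left(-36\right) + 11 \left(- \frac{1}{48}\right) = - 36 \sqrt{2} - \frac{11}{48} = - \frac{11}{48} - 36 \sqrt{2}$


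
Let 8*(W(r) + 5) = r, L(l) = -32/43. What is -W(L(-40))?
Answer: 219/43 ≈ 5.0930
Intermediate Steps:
L(l) = -32/43 (L(l) = -32*1/43 = -32/43)
W(r) = -5 + r/8
-W(L(-40)) = -(-5 + (⅛)*(-32/43)) = -(-5 - 4/43) = -1*(-219/43) = 219/43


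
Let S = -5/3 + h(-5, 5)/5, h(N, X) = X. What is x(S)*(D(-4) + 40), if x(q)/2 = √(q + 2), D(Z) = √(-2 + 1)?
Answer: 4*√3*(40 + I)/3 ≈ 92.376 + 2.3094*I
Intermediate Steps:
D(Z) = I (D(Z) = √(-1) = I)
S = -⅔ (S = -5/3 + 5/5 = -5*⅓ + 5*(⅕) = -5/3 + 1 = -⅔ ≈ -0.66667)
x(q) = 2*√(2 + q) (x(q) = 2*√(q + 2) = 2*√(2 + q))
x(S)*(D(-4) + 40) = (2*√(2 - ⅔))*(I + 40) = (2*√(4/3))*(40 + I) = (2*(2*√3/3))*(40 + I) = (4*√3/3)*(40 + I) = 4*√3*(40 + I)/3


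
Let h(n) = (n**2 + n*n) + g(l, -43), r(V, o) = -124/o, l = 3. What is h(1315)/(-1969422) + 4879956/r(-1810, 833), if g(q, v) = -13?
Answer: -2001426863117761/61052082 ≈ -3.2782e+7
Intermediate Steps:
h(n) = -13 + 2*n**2 (h(n) = (n**2 + n*n) - 13 = (n**2 + n**2) - 13 = 2*n**2 - 13 = -13 + 2*n**2)
h(1315)/(-1969422) + 4879956/r(-1810, 833) = (-13 + 2*1315**2)/(-1969422) + 4879956/((-124/833)) = (-13 + 2*1729225)*(-1/1969422) + 4879956/((-124*1/833)) = (-13 + 3458450)*(-1/1969422) + 4879956/(-124/833) = 3458437*(-1/1969422) + 4879956*(-833/124) = -3458437/1969422 - 1016250837/31 = -2001426863117761/61052082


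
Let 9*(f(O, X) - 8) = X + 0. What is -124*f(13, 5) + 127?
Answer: -8405/9 ≈ -933.89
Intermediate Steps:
f(O, X) = 8 + X/9 (f(O, X) = 8 + (X + 0)/9 = 8 + X/9)
-124*f(13, 5) + 127 = -124*(8 + (⅑)*5) + 127 = -124*(8 + 5/9) + 127 = -124*77/9 + 127 = -9548/9 + 127 = -8405/9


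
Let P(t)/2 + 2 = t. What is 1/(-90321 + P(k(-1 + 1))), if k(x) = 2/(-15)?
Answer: -15/1354879 ≈ -1.1071e-5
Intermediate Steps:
k(x) = -2/15 (k(x) = 2*(-1/15) = -2/15)
P(t) = -4 + 2*t
1/(-90321 + P(k(-1 + 1))) = 1/(-90321 + (-4 + 2*(-2/15))) = 1/(-90321 + (-4 - 4/15)) = 1/(-90321 - 64/15) = 1/(-1354879/15) = -15/1354879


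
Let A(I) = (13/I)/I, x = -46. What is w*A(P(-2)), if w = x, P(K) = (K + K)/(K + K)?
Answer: -598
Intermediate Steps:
P(K) = 1 (P(K) = (2*K)/((2*K)) = (2*K)*(1/(2*K)) = 1)
w = -46
A(I) = 13/I²
w*A(P(-2)) = -598/1² = -598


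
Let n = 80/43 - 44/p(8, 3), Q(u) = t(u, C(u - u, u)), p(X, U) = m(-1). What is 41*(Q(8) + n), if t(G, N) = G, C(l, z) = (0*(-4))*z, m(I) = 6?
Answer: 13366/129 ≈ 103.61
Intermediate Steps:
C(l, z) = 0 (C(l, z) = 0*z = 0)
p(X, U) = 6
Q(u) = u
n = -706/129 (n = 80/43 - 44/6 = 80*(1/43) - 44*1/6 = 80/43 - 22/3 = -706/129 ≈ -5.4729)
41*(Q(8) + n) = 41*(8 - 706/129) = 41*(326/129) = 13366/129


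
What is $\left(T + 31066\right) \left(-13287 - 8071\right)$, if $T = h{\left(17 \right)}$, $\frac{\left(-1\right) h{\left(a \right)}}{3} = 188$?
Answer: $-651461716$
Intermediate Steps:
$h{\left(a \right)} = -564$ ($h{\left(a \right)} = \left(-3\right) 188 = -564$)
$T = -564$
$\left(T + 31066\right) \left(-13287 - 8071\right) = \left(-564 + 31066\right) \left(-13287 - 8071\right) = 30502 \left(-21358\right) = -651461716$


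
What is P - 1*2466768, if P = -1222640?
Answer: -3689408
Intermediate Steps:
P - 1*2466768 = -1222640 - 1*2466768 = -1222640 - 2466768 = -3689408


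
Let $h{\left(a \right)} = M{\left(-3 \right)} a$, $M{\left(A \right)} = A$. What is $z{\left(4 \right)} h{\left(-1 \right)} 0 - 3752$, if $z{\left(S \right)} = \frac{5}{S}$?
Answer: $-3752$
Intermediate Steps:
$h{\left(a \right)} = - 3 a$
$z{\left(4 \right)} h{\left(-1 \right)} 0 - 3752 = \frac{5}{4} \left(\left(-3\right) \left(-1\right)\right) 0 - 3752 = 5 \cdot \frac{1}{4} \cdot 3 \cdot 0 - 3752 = \frac{5}{4} \cdot 3 \cdot 0 - 3752 = \frac{15}{4} \cdot 0 - 3752 = 0 - 3752 = -3752$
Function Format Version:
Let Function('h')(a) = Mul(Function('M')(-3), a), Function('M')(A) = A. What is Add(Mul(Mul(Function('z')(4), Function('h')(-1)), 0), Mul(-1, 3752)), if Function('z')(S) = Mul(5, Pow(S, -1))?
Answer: -3752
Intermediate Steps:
Function('h')(a) = Mul(-3, a)
Add(Mul(Mul(Function('z')(4), Function('h')(-1)), 0), Mul(-1, 3752)) = Add(Mul(Mul(Mul(5, Pow(4, -1)), Mul(-3, -1)), 0), Mul(-1, 3752)) = Add(Mul(Mul(Mul(5, Rational(1, 4)), 3), 0), -3752) = Add(Mul(Mul(Rational(5, 4), 3), 0), -3752) = Add(Mul(Rational(15, 4), 0), -3752) = Add(0, -3752) = -3752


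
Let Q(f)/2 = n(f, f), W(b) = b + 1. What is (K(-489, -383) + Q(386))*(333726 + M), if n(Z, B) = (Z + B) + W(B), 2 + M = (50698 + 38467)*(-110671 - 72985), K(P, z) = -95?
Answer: -36402410866068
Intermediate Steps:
M = -16375687242 (M = -2 + (50698 + 38467)*(-110671 - 72985) = -2 + 89165*(-183656) = -2 - 16375687240 = -16375687242)
W(b) = 1 + b
n(Z, B) = 1 + Z + 2*B (n(Z, B) = (Z + B) + (1 + B) = (B + Z) + (1 + B) = 1 + Z + 2*B)
Q(f) = 2 + 6*f (Q(f) = 2*(1 + f + 2*f) = 2*(1 + 3*f) = 2 + 6*f)
(K(-489, -383) + Q(386))*(333726 + M) = (-95 + (2 + 6*386))*(333726 - 16375687242) = (-95 + (2 + 2316))*(-16375353516) = (-95 + 2318)*(-16375353516) = 2223*(-16375353516) = -36402410866068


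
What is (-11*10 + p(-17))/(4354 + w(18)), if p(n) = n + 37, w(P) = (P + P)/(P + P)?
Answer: -18/871 ≈ -0.020666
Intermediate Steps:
w(P) = 1 (w(P) = (2*P)/((2*P)) = (2*P)*(1/(2*P)) = 1)
p(n) = 37 + n
(-11*10 + p(-17))/(4354 + w(18)) = (-11*10 + (37 - 17))/(4354 + 1) = (-110 + 20)/4355 = -90*1/4355 = -18/871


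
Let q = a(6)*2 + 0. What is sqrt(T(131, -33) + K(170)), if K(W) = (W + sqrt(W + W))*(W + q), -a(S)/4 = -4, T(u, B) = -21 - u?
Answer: 2*sqrt(8547 + 101*sqrt(85)) ≈ 194.71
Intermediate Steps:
a(S) = 16 (a(S) = -4*(-4) = 16)
q = 32 (q = 16*2 + 0 = 32 + 0 = 32)
K(W) = (32 + W)*(W + sqrt(2)*sqrt(W)) (K(W) = (W + sqrt(W + W))*(W + 32) = (W + sqrt(2*W))*(32 + W) = (W + sqrt(2)*sqrt(W))*(32 + W) = (32 + W)*(W + sqrt(2)*sqrt(W)))
sqrt(T(131, -33) + K(170)) = sqrt((-21 - 1*131) + (170**2 + 32*170 + sqrt(2)*170**(3/2) + 32*sqrt(2)*sqrt(170))) = sqrt((-21 - 131) + (28900 + 5440 + sqrt(2)*(170*sqrt(170)) + 64*sqrt(85))) = sqrt(-152 + (28900 + 5440 + 340*sqrt(85) + 64*sqrt(85))) = sqrt(-152 + (34340 + 404*sqrt(85))) = sqrt(34188 + 404*sqrt(85))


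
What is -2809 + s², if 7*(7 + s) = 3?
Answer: -135525/49 ≈ -2765.8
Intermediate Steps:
s = -46/7 (s = -7 + (⅐)*3 = -7 + 3/7 = -46/7 ≈ -6.5714)
-2809 + s² = -2809 + (-46/7)² = -2809 + 2116/49 = -135525/49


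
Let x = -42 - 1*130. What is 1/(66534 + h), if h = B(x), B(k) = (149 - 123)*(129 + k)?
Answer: 1/65416 ≈ 1.5287e-5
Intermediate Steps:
x = -172 (x = -42 - 130 = -172)
B(k) = 3354 + 26*k (B(k) = 26*(129 + k) = 3354 + 26*k)
h = -1118 (h = 3354 + 26*(-172) = 3354 - 4472 = -1118)
1/(66534 + h) = 1/(66534 - 1118) = 1/65416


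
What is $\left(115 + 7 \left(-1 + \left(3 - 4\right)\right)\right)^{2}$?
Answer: $10201$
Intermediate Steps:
$\left(115 + 7 \left(-1 + \left(3 - 4\right)\right)\right)^{2} = \left(115 + 7 \left(-1 - 1\right)\right)^{2} = \left(115 + 7 \left(-2\right)\right)^{2} = \left(115 - 14\right)^{2} = 101^{2} = 10201$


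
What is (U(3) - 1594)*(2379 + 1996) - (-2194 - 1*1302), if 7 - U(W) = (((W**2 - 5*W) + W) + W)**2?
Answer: -6939629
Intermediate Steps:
U(W) = 7 - (W**2 - 3*W)**2 (U(W) = 7 - (((W**2 - 5*W) + W) + W)**2 = 7 - ((W**2 - 4*W) + W)**2 = 7 - (W**2 - 3*W)**2)
(U(3) - 1594)*(2379 + 1996) - (-2194 - 1*1302) = ((7 - 1*3**2*(-3 + 3)**2) - 1594)*(2379 + 1996) - (-2194 - 1*1302) = ((7 - 1*9*0**2) - 1594)*4375 - (-2194 - 1302) = ((7 - 1*9*0) - 1594)*4375 - 1*(-3496) = ((7 + 0) - 1594)*4375 + 3496 = (7 - 1594)*4375 + 3496 = -1587*4375 + 3496 = -6943125 + 3496 = -6939629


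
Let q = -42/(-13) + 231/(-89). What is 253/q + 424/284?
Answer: 20861101/52185 ≈ 399.75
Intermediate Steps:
q = 735/1157 (q = -42*(-1/13) + 231*(-1/89) = 42/13 - 231/89 = 735/1157 ≈ 0.63526)
253/q + 424/284 = 253/(735/1157) + 424/284 = 253*(1157/735) + 424*(1/284) = 292721/735 + 106/71 = 20861101/52185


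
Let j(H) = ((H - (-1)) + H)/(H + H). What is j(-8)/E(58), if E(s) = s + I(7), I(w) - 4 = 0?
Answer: 15/992 ≈ 0.015121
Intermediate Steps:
I(w) = 4 (I(w) = 4 + 0 = 4)
E(s) = 4 + s (E(s) = s + 4 = 4 + s)
j(H) = (1 + 2*H)/(2*H) (j(H) = ((H - 1*(-1)) + H)/((2*H)) = ((H + 1) + H)*(1/(2*H)) = ((1 + H) + H)*(1/(2*H)) = (1 + 2*H)*(1/(2*H)) = (1 + 2*H)/(2*H))
j(-8)/E(58) = ((½ - 8)/(-8))/(4 + 58) = -⅛*(-15/2)/62 = (15/16)*(1/62) = 15/992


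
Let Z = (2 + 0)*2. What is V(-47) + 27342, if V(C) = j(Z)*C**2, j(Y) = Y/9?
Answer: 254914/9 ≈ 28324.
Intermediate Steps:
Z = 4 (Z = 2*2 = 4)
j(Y) = Y/9 (j(Y) = Y*(1/9) = Y/9)
V(C) = 4*C**2/9 (V(C) = ((1/9)*4)*C**2 = 4*C**2/9)
V(-47) + 27342 = (4/9)*(-47)**2 + 27342 = (4/9)*2209 + 27342 = 8836/9 + 27342 = 254914/9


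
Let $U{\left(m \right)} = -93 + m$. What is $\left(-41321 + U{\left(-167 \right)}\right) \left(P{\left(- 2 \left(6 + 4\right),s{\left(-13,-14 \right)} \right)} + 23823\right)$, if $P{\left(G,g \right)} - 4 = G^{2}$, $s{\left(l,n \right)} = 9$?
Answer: $-1007382887$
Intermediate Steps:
$P{\left(G,g \right)} = 4 + G^{2}$
$\left(-41321 + U{\left(-167 \right)}\right) \left(P{\left(- 2 \left(6 + 4\right),s{\left(-13,-14 \right)} \right)} + 23823\right) = \left(-41321 - 260\right) \left(\left(4 + \left(- 2 \left(6 + 4\right)\right)^{2}\right) + 23823\right) = \left(-41321 - 260\right) \left(\left(4 + \left(\left(-2\right) 10\right)^{2}\right) + 23823\right) = - 41581 \left(\left(4 + \left(-20\right)^{2}\right) + 23823\right) = - 41581 \left(\left(4 + 400\right) + 23823\right) = - 41581 \left(404 + 23823\right) = \left(-41581\right) 24227 = -1007382887$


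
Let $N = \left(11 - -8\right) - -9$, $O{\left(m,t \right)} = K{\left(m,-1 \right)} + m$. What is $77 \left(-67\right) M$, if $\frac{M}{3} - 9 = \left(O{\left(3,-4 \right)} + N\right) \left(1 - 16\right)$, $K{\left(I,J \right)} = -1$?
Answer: $6825357$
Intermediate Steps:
$O{\left(m,t \right)} = -1 + m$
$N = 28$ ($N = \left(11 + 8\right) + 9 = 19 + 9 = 28$)
$M = -1323$ ($M = 27 + 3 \left(\left(-1 + 3\right) + 28\right) \left(1 - 16\right) = 27 + 3 \left(2 + 28\right) \left(-15\right) = 27 + 3 \cdot 30 \left(-15\right) = 27 + 3 \left(-450\right) = 27 - 1350 = -1323$)
$77 \left(-67\right) M = 77 \left(-67\right) \left(-1323\right) = \left(-5159\right) \left(-1323\right) = 6825357$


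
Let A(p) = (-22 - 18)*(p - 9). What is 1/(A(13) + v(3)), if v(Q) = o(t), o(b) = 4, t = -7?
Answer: -1/156 ≈ -0.0064103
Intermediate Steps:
v(Q) = 4
A(p) = 360 - 40*p (A(p) = -40*(-9 + p) = 360 - 40*p)
1/(A(13) + v(3)) = 1/((360 - 40*13) + 4) = 1/((360 - 520) + 4) = 1/(-160 + 4) = 1/(-156) = -1/156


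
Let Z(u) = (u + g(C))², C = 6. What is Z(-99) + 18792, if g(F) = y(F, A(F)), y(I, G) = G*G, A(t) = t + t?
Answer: 20817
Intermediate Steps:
A(t) = 2*t
y(I, G) = G²
g(F) = 4*F² (g(F) = (2*F)² = 4*F²)
Z(u) = (144 + u)² (Z(u) = (u + 4*6²)² = (u + 4*36)² = (u + 144)² = (144 + u)²)
Z(-99) + 18792 = (144 - 99)² + 18792 = 45² + 18792 = 2025 + 18792 = 20817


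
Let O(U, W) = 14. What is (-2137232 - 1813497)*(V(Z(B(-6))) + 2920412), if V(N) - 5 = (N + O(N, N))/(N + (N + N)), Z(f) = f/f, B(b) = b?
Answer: -11537795887638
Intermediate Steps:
Z(f) = 1
V(N) = 5 + (14 + N)/(3*N) (V(N) = 5 + (N + 14)/(N + (N + N)) = 5 + (14 + N)/(N + 2*N) = 5 + (14 + N)/((3*N)) = 5 + (14 + N)*(1/(3*N)) = 5 + (14 + N)/(3*N))
(-2137232 - 1813497)*(V(Z(B(-6))) + 2920412) = (-2137232 - 1813497)*((⅔)*(7 + 8*1)/1 + 2920412) = -3950729*((⅔)*1*(7 + 8) + 2920412) = -3950729*((⅔)*1*15 + 2920412) = -3950729*(10 + 2920412) = -3950729*2920422 = -11537795887638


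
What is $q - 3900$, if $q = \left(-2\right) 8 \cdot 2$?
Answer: $-3932$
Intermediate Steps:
$q = -32$ ($q = \left(-16\right) 2 = -32$)
$q - 3900 = -32 - 3900 = -3932$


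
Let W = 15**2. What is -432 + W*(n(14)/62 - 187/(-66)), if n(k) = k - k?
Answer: 411/2 ≈ 205.50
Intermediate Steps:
n(k) = 0
W = 225
-432 + W*(n(14)/62 - 187/(-66)) = -432 + 225*(0/62 - 187/(-66)) = -432 + 225*(0*(1/62) - 187*(-1/66)) = -432 + 225*(0 + 17/6) = -432 + 225*(17/6) = -432 + 1275/2 = 411/2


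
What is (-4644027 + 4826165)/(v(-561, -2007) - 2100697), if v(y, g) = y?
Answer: -91069/1050629 ≈ -0.086680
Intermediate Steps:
(-4644027 + 4826165)/(v(-561, -2007) - 2100697) = (-4644027 + 4826165)/(-561 - 2100697) = 182138/(-2101258) = 182138*(-1/2101258) = -91069/1050629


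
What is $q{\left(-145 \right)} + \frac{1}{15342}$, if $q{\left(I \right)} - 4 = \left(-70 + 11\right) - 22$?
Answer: $- \frac{1181333}{15342} \approx -77.0$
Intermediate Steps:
$q{\left(I \right)} = -77$ ($q{\left(I \right)} = 4 + \left(\left(-70 + 11\right) - 22\right) = 4 - 81 = -77$)
$q{\left(-145 \right)} + \frac{1}{15342} = -77 + \frac{1}{15342} = - \frac{1181333}{15342}$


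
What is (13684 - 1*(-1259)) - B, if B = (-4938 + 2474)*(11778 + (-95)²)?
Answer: 51273535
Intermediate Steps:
B = -51258592 (B = -2464*(11778 + 9025) = -2464*20803 = -51258592)
(13684 - 1*(-1259)) - B = (13684 - 1*(-1259)) - 1*(-51258592) = (13684 + 1259) + 51258592 = 14943 + 51258592 = 51273535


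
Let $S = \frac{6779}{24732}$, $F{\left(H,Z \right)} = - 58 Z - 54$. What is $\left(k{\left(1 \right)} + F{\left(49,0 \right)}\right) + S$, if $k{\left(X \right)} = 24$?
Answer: $- \frac{735181}{24732} \approx -29.726$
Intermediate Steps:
$F{\left(H,Z \right)} = -54 - 58 Z$
$S = \frac{6779}{24732}$ ($S = 6779 \cdot \frac{1}{24732} = \frac{6779}{24732} \approx 0.2741$)
$\left(k{\left(1 \right)} + F{\left(49,0 \right)}\right) + S = \left(24 - 54\right) + \frac{6779}{24732} = -30 + \frac{6779}{24732} = - \frac{735181}{24732}$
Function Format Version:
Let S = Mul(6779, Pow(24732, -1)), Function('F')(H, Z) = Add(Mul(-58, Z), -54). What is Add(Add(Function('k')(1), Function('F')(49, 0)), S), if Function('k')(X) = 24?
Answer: Rational(-735181, 24732) ≈ -29.726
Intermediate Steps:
Function('F')(H, Z) = Add(-54, Mul(-58, Z))
S = Rational(6779, 24732) (S = Mul(6779, Rational(1, 24732)) = Rational(6779, 24732) ≈ 0.27410)
Add(Add(Function('k')(1), Function('F')(49, 0)), S) = Add(Add(24, Add(-54, Mul(-58, 0))), Rational(6779, 24732)) = Add(Add(24, Add(-54, 0)), Rational(6779, 24732)) = Add(Add(24, -54), Rational(6779, 24732)) = Add(-30, Rational(6779, 24732)) = Rational(-735181, 24732)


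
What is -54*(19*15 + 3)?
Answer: -15552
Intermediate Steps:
-54*(19*15 + 3) = -54*(285 + 3) = -54*288 = -15552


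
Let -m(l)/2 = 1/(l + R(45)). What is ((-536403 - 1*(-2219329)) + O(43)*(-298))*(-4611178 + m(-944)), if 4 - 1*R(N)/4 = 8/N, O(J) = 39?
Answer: -20129848767323459/2612 ≈ -7.7067e+12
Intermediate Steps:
R(N) = 16 - 32/N
m(l) = -2/(688/45 + l) (m(l) = -2/(l + (16 - 32/45)) = -2/(l + 688/45) = -2/(688/45 + l))
((-536403 - 1*(-2219329)) + O(43)*(-298))*(-4611178 + m(-944)) = ((-536403 - 1*(-2219329)) + 39*(-298))*(-4611178 - 90/(688 + 45*(-944))) = ((-536403 + 2219329) - 11622)*(-4611178 - 90/(688 - 42480)) = (1682926 - 11622)*(-4611178 - 90/(-41792)) = 1671304*(-4611178 - 90*(-1/41792)) = 1671304*(-4611178 + 45/20896) = 1671304*(-96355175443/20896) = -20129848767323459/2612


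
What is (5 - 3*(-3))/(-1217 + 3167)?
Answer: 7/975 ≈ 0.0071795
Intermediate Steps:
(5 - 3*(-3))/(-1217 + 3167) = (5 + 9)/1950 = (1/1950)*14 = 7/975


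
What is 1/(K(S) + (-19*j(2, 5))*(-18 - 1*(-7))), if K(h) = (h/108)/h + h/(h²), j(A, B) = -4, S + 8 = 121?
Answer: -12204/10202323 ≈ -0.0011962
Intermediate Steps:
S = 113 (S = -8 + 121 = 113)
K(h) = 1/108 + 1/h (K(h) = (h*(1/108))/h + h/h² = (h/108)/h + 1/h = 1/108 + 1/h)
1/(K(S) + (-19*j(2, 5))*(-18 - 1*(-7))) = 1/((1/108)*(108 + 113)/113 + (-19*(-4))*(-18 - 1*(-7))) = 1/((1/108)*(1/113)*221 + 76*(-18 + 7)) = 1/(221/12204 + 76*(-11)) = 1/(221/12204 - 836) = 1/(-10202323/12204) = -12204/10202323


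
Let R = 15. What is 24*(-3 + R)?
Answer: 288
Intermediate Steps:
24*(-3 + R) = 24*(-3 + 15) = 24*12 = 288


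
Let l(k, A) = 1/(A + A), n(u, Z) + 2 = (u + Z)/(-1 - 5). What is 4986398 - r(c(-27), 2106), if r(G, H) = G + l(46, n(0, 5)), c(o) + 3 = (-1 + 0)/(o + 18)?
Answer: 762919363/153 ≈ 4.9864e+6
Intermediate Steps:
n(u, Z) = -2 - Z/6 - u/6 (n(u, Z) = -2 + (u + Z)/(-1 - 5) = -2 + (Z + u)/(-6) = -2 + (Z + u)*(-1/6) = -2 + (-Z/6 - u/6) = -2 - Z/6 - u/6)
c(o) = -3 - 1/(18 + o) (c(o) = -3 + (-1 + 0)/(o + 18) = -3 - 1/(18 + o))
l(k, A) = 1/(2*A)
r(G, H) = -3/17 + G (r(G, H) = G + 1/(2*(-2 - 1/6*5 - 1/6*0)) = G + 1/(2*(-2 - 5/6 + 0)) = G + 1/(2*(-17/6)) = G + (1/2)*(-6/17) = G - 3/17 = -3/17 + G)
4986398 - r(c(-27), 2106) = 4986398 - (-3/17 + (-55 - 3*(-27))/(18 - 27)) = 4986398 - (-3/17 + (-55 + 81)/(-9)) = 4986398 - (-3/17 - 1/9*26) = 4986398 - (-3/17 - 26/9) = 4986398 - 1*(-469/153) = 4986398 + 469/153 = 762919363/153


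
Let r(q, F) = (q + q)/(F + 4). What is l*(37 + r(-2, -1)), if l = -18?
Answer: -642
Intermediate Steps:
r(q, F) = 2*q/(4 + F) (r(q, F) = (2*q)/(4 + F) = 2*q/(4 + F))
l*(37 + r(-2, -1)) = -18*(37 + 2*(-2)/(4 - 1)) = -18*(37 + 2*(-2)/3) = -18*(37 + 2*(-2)*(1/3)) = -18*(37 - 4/3) = -18*107/3 = -642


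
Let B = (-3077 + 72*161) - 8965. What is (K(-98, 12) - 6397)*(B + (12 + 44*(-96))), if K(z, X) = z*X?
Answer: 35305326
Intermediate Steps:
K(z, X) = X*z
B = -450 (B = (-3077 + 11592) - 8965 = 8515 - 8965 = -450)
(K(-98, 12) - 6397)*(B + (12 + 44*(-96))) = (12*(-98) - 6397)*(-450 + (12 + 44*(-96))) = (-1176 - 6397)*(-450 + (12 - 4224)) = -7573*(-450 - 4212) = -7573*(-4662) = 35305326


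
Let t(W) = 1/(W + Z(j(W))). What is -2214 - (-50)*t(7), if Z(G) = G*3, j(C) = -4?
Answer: -2224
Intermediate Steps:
Z(G) = 3*G
t(W) = 1/(-12 + W) (t(W) = 1/(W + 3*(-4)) = 1/(W - 12) = 1/(-12 + W))
-2214 - (-50)*t(7) = -2214 - (-50)/(-12 + 7) = -2214 - (-50)/(-5) = -2214 - (-50)*(-1)/5 = -2214 - 1*10 = -2214 - 10 = -2224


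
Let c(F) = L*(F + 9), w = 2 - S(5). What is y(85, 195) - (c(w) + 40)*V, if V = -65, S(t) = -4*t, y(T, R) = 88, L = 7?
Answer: 16793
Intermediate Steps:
w = 22 (w = 2 - (-4)*5 = 2 - 1*(-20) = 2 + 20 = 22)
c(F) = 63 + 7*F (c(F) = 7*(F + 9) = 7*(9 + F) = 63 + 7*F)
y(85, 195) - (c(w) + 40)*V = 88 - ((63 + 7*22) + 40)*(-65) = 88 - ((63 + 154) + 40)*(-65) = 88 - (217 + 40)*(-65) = 88 - 257*(-65) = 88 - 1*(-16705) = 88 + 16705 = 16793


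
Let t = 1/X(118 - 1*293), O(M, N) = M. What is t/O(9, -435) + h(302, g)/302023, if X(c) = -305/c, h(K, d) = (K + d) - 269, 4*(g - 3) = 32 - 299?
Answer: 42215693/663242508 ≈ 0.063650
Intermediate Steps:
g = -255/4 (g = 3 + (32 - 299)/4 = 3 + (¼)*(-267) = 3 - 267/4 = -255/4 ≈ -63.750)
h(K, d) = -269 + K + d
t = 35/61 (t = 1/(-305/(118 - 1*293)) = 1/(-305/(118 - 293)) = 1/(-305/(-175)) = 1/(-305*(-1/175)) = 1/(61/35) = 35/61 ≈ 0.57377)
t/O(9, -435) + h(302, g)/302023 = (35/61)/9 + (-269 + 302 - 255/4)/302023 = (35/61)*(⅑) - 123/4*1/302023 = 35/549 - 123/1208092 = 42215693/663242508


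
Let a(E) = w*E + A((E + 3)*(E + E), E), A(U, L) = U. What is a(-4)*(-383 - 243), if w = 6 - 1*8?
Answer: -10016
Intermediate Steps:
w = -2 (w = 6 - 8 = -2)
a(E) = -2*E + 2*E*(3 + E) (a(E) = -2*E + (E + 3)*(E + E) = -2*E + (3 + E)*(2*E) = -2*E + 2*E*(3 + E))
a(-4)*(-383 - 243) = (2*(-4)*(2 - 4))*(-383 - 243) = (2*(-4)*(-2))*(-626) = 16*(-626) = -10016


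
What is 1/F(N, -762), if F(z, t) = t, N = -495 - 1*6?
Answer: -1/762 ≈ -0.0013123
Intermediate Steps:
N = -501 (N = -495 - 6 = -501)
1/F(N, -762) = 1/(-762) = -1/762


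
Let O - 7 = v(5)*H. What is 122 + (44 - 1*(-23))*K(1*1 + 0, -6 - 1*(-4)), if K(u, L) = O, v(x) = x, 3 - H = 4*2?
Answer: -1084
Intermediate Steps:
H = -5 (H = 3 - 4*2 = 3 - 1*8 = 3 - 8 = -5)
O = -18 (O = 7 + 5*(-5) = 7 - 25 = -18)
K(u, L) = -18
122 + (44 - 1*(-23))*K(1*1 + 0, -6 - 1*(-4)) = 122 + (44 - 1*(-23))*(-18) = 122 + (44 + 23)*(-18) = 122 + 67*(-18) = 122 - 1206 = -1084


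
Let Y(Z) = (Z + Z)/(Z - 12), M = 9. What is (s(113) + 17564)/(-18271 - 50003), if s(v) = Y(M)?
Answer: -8779/34137 ≈ -0.25717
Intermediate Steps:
Y(Z) = 2*Z/(-12 + Z) (Y(Z) = (2*Z)/(-12 + Z) = 2*Z/(-12 + Z))
s(v) = -6 (s(v) = 2*9/(-12 + 9) = 2*9/(-3) = 2*9*(-⅓) = -6)
(s(113) + 17564)/(-18271 - 50003) = (-6 + 17564)/(-18271 - 50003) = 17558/(-68274) = 17558*(-1/68274) = -8779/34137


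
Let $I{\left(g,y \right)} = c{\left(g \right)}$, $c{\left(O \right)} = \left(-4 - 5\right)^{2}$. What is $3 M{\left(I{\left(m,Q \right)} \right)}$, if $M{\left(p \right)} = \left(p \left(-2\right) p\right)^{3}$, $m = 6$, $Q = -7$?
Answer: $-6778308875544$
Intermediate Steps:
$c{\left(O \right)} = 81$ ($c{\left(O \right)} = \left(-9\right)^{2} = 81$)
$I{\left(g,y \right)} = 81$
$M{\left(p \right)} = - 8 p^{6}$ ($M{\left(p \right)} = \left(- 2 p p\right)^{3} = \left(- 2 p^{2}\right)^{3} = - 8 p^{6}$)
$3 M{\left(I{\left(m,Q \right)} \right)} = 3 \left(- 8 \cdot 81^{6}\right) = 3 \left(\left(-8\right) 282429536481\right) = 3 \left(-2259436291848\right) = -6778308875544$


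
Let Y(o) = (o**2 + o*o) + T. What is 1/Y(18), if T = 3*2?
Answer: 1/654 ≈ 0.0015291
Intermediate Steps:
T = 6
Y(o) = 6 + 2*o**2 (Y(o) = (o**2 + o*o) + 6 = (o**2 + o**2) + 6 = 2*o**2 + 6 = 6 + 2*o**2)
1/Y(18) = 1/(6 + 2*18**2) = 1/(6 + 2*324) = 1/(6 + 648) = 1/654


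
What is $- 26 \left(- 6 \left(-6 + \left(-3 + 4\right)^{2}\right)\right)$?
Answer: $-780$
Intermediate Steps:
$- 26 \left(- 6 \left(-6 + \left(-3 + 4\right)^{2}\right)\right) = - 26 \left(- 6 \left(-6 + 1^{2}\right)\right) = - 26 \left(- 6 \left(-6 + 1\right)\right) = - 26 \left(\left(-6\right) \left(-5\right)\right) = \left(-26\right) 30 = -780$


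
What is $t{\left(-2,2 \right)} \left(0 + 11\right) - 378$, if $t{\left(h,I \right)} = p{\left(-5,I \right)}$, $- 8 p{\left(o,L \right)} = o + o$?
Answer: $- \frac{1457}{4} \approx -364.25$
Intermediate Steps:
$p{\left(o,L \right)} = - \frac{o}{4}$ ($p{\left(o,L \right)} = - \frac{o + o}{8} = - \frac{2 o}{8} = - \frac{o}{4}$)
$t{\left(h,I \right)} = \frac{5}{4}$ ($t{\left(h,I \right)} = \left(- \frac{1}{4}\right) \left(-5\right) = \frac{5}{4}$)
$t{\left(-2,2 \right)} \left(0 + 11\right) - 378 = \frac{5 \left(0 + 11\right)}{4} - 378 = \frac{5}{4} \cdot 11 - 378 = \frac{55}{4} - 378 = - \frac{1457}{4}$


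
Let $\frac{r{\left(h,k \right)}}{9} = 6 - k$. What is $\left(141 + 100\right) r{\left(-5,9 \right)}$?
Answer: $-6507$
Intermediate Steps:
$r{\left(h,k \right)} = 54 - 9 k$ ($r{\left(h,k \right)} = 9 \left(6 - k\right) = 54 - 9 k$)
$\left(141 + 100\right) r{\left(-5,9 \right)} = \left(141 + 100\right) \left(54 - 81\right) = 241 \left(54 - 81\right) = 241 \left(-27\right) = -6507$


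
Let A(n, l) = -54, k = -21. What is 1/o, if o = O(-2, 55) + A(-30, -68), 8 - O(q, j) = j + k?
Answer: -1/80 ≈ -0.012500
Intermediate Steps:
O(q, j) = 29 - j (O(q, j) = 8 - (j - 21) = 8 - (-21 + j) = 8 + (21 - j) = 29 - j)
o = -80 (o = (29 - 1*55) - 54 = (29 - 55) - 54 = -26 - 54 = -80)
1/o = 1/(-80) = -1/80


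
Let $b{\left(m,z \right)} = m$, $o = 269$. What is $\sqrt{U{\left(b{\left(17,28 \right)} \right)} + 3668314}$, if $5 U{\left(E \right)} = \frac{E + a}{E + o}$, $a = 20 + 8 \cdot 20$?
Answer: $\frac{\sqrt{7501335580310}}{1430} \approx 1915.3$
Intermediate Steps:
$a = 180$ ($a = 20 + 160 = 180$)
$U{\left(E \right)} = \frac{180 + E}{5 \left(269 + E\right)}$ ($U{\left(E \right)} = \frac{\left(E + 180\right) \frac{1}{E + 269}}{5} = \frac{\left(180 + E\right) \frac{1}{269 + E}}{5} = \frac{\frac{1}{269 + E} \left(180 + E\right)}{5} = \frac{180 + E}{5 \left(269 + E\right)}$)
$\sqrt{U{\left(b{\left(17,28 \right)} \right)} + 3668314} = \sqrt{\frac{180 + 17}{5 \left(269 + 17\right)} + 3668314} = \sqrt{\frac{1}{5} \cdot \frac{1}{286} \cdot 197 + 3668314} = \sqrt{\frac{197}{1430} + 3668314} = \sqrt{\frac{5245689217}{1430}} = \frac{\sqrt{7501335580310}}{1430}$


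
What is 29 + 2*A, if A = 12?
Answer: 53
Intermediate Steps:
29 + 2*A = 29 + 2*12 = 29 + 24 = 53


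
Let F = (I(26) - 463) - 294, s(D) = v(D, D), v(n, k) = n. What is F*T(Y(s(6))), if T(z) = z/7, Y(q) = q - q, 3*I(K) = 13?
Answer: 0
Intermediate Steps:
s(D) = D
I(K) = 13/3 (I(K) = (⅓)*13 = 13/3)
Y(q) = 0
T(z) = z/7 (T(z) = z*(⅐) = z/7)
F = -2258/3 (F = (13/3 - 463) - 294 = -1376/3 - 294 = -2258/3 ≈ -752.67)
F*T(Y(s(6))) = -2258*0/21 = -2258/3*0 = 0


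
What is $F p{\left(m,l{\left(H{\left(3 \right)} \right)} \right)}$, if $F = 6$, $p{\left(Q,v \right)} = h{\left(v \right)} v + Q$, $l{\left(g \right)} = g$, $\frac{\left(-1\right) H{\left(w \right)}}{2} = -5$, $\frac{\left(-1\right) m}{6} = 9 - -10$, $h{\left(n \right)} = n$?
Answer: $-84$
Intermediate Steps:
$m = -114$ ($m = - 6 \left(9 - -10\right) = - 6 \left(9 + 10\right) = \left(-6\right) 19 = -114$)
$H{\left(w \right)} = 10$ ($H{\left(w \right)} = \left(-2\right) \left(-5\right) = 10$)
$p{\left(Q,v \right)} = Q + v^{2}$ ($p{\left(Q,v \right)} = v v + Q = v^{2} + Q = Q + v^{2}$)
$F p{\left(m,l{\left(H{\left(3 \right)} \right)} \right)} = 6 \left(-114 + 10^{2}\right) = 6 \left(-114 + 100\right) = 6 \left(-14\right) = -84$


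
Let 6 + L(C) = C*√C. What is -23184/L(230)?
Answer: 23184/(6 - 230*√230) ≈ -6.6580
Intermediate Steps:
L(C) = -6 + C^(3/2) (L(C) = -6 + C*√C = -6 + C^(3/2))
-23184/L(230) = -23184/(-6 + 230^(3/2)) = -23184/(-6 + 230*√230)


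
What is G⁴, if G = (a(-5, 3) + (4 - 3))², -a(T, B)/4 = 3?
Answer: 214358881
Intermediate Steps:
a(T, B) = -12 (a(T, B) = -4*3 = -12)
G = 121 (G = (-12 + (4 - 3))² = (-12 + 1)² = (-11)² = 121)
G⁴ = 121⁴ = 214358881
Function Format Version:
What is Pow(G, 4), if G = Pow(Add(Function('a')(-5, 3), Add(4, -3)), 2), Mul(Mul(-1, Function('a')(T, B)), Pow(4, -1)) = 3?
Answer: 214358881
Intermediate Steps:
Function('a')(T, B) = -12 (Function('a')(T, B) = Mul(-4, 3) = -12)
G = 121 (G = Pow(Add(-12, Add(4, -3)), 2) = Pow(Add(-12, 1), 2) = Pow(-11, 2) = 121)
Pow(G, 4) = Pow(121, 4) = 214358881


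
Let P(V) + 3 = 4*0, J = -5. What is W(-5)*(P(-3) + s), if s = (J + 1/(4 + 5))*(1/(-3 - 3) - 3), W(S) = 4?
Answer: 1348/27 ≈ 49.926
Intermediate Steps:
P(V) = -3 (P(V) = -3 + 4*0 = -3 + 0 = -3)
s = 418/27 (s = (-5 + 1/(4 + 5))*(1/(-3 - 3) - 3) = (-5 + 1/9)*(1/(-6) - 3) = (-5 + 1/9)*(-1/6 - 3) = -44/9*(-19/6) = 418/27 ≈ 15.481)
W(-5)*(P(-3) + s) = 4*(-3 + 418/27) = 4*(337/27) = 1348/27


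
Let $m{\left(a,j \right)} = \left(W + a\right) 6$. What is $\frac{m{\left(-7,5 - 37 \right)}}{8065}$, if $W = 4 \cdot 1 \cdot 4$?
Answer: $\frac{54}{8065} \approx 0.0066956$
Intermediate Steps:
$W = 16$ ($W = 4 \cdot 4 = 16$)
$m{\left(a,j \right)} = 96 + 6 a$ ($m{\left(a,j \right)} = \left(16 + a\right) 6 = 96 + 6 a$)
$\frac{m{\left(-7,5 - 37 \right)}}{8065} = \frac{96 + 6 \left(-7\right)}{8065} = \left(96 - 42\right) \frac{1}{8065} = 54 \cdot \frac{1}{8065} = \frac{54}{8065}$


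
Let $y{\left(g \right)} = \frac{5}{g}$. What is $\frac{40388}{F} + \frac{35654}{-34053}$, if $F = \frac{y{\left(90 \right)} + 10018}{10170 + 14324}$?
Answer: $\frac{606366695499538}{6140607225} \approx 98747.0$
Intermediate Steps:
$F = \frac{180325}{440892}$ ($F = \frac{\frac{5}{90} + 10018}{10170 + 14324} = \frac{5 \cdot \frac{1}{90} + 10018}{24494} = \left(\frac{1}{18} + 10018\right) \frac{1}{24494} = \frac{180325}{18} \cdot \frac{1}{24494} = \frac{180325}{440892} \approx 0.409$)
$\frac{40388}{F} + \frac{35654}{-34053} = \frac{40388}{\frac{180325}{440892}} + \frac{35654}{-34053} = 40388 \cdot \frac{440892}{180325} + 35654 \left(- \frac{1}{34053}\right) = \frac{17806746096}{180325} - \frac{35654}{34053} = \frac{606366695499538}{6140607225}$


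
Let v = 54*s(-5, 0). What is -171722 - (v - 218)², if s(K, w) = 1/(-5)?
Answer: -5601786/25 ≈ -2.2407e+5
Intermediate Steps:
s(K, w) = -⅕
v = -54/5 (v = 54*(-⅕) = -54/5 ≈ -10.800)
-171722 - (v - 218)² = -171722 - (-54/5 - 218)² = -171722 - (-1144/5)² = -171722 - 1*1308736/25 = -171722 - 1308736/25 = -5601786/25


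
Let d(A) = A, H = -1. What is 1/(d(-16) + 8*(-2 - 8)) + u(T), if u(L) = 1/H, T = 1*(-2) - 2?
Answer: -97/96 ≈ -1.0104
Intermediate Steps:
T = -4 (T = -2 - 2 = -4)
u(L) = -1 (u(L) = 1/(-1) = -1)
1/(d(-16) + 8*(-2 - 8)) + u(T) = 1/(-16 + 8*(-2 - 8)) - 1 = 1/(-16 + 8*(-10)) - 1 = 1/(-16 - 80) - 1 = 1/(-96) - 1 = -1/96 - 1 = -97/96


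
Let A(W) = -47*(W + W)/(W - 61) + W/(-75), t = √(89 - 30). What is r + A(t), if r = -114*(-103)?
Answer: 21502375/1831 + 213194*√59/137325 ≈ 11755.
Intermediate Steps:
r = 11742
t = √59 ≈ 7.6811
A(W) = -W/75 - 94*W/(-61 + W) (A(W) = -47*2*W/(-61 + W) + W*(-1/75) = -47*2*W/(-61 + W) - W/75 = -94*W/(-61 + W) - W/75 = -W/75 - 94*W/(-61 + W))
r + A(t) = 11742 - √59*(6989 + √59)/(-4575 + 75*√59)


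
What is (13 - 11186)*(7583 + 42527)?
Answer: -559879030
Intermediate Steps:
(13 - 11186)*(7583 + 42527) = -11173*50110 = -559879030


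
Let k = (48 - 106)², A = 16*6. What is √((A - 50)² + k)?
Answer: 2*√1370 ≈ 74.027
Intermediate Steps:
A = 96
k = 3364 (k = (-58)² = 3364)
√((A - 50)² + k) = √((96 - 50)² + 3364) = √(46² + 3364) = √(2116 + 3364) = √5480 = 2*√1370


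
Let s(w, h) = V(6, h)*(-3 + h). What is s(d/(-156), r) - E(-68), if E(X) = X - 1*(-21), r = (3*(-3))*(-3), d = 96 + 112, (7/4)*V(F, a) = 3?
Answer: 617/7 ≈ 88.143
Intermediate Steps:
V(F, a) = 12/7 (V(F, a) = (4/7)*3 = 12/7)
d = 208
r = 27 (r = -9*(-3) = 27)
s(w, h) = -36/7 + 12*h/7 (s(w, h) = 12*(-3 + h)/7 = -36/7 + 12*h/7)
E(X) = 21 + X (E(X) = X + 21 = 21 + X)
s(d/(-156), r) - E(-68) = (-36/7 + (12/7)*27) - (21 - 68) = (-36/7 + 324/7) - 1*(-47) = 288/7 + 47 = 617/7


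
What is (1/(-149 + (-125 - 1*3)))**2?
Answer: 1/76729 ≈ 1.3033e-5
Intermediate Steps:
(1/(-149 + (-125 - 1*3)))**2 = (1/(-149 + (-125 - 3)))**2 = (1/(-149 - 128))**2 = (1/(-277))**2 = (-1/277)**2 = 1/76729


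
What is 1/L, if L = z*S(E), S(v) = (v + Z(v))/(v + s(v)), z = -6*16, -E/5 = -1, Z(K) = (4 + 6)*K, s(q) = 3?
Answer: -1/660 ≈ -0.0015152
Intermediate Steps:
Z(K) = 10*K
E = 5 (E = -5*(-1) = 5)
z = -96
S(v) = 11*v/(3 + v) (S(v) = (v + 10*v)/(v + 3) = (11*v)/(3 + v) = 11*v/(3 + v))
L = -660 (L = -1056*5/(3 + 5) = -1056*5/8 = -96*55/8 = -660)
1/L = 1/(-660) = -1/660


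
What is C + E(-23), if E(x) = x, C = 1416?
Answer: 1393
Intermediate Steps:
C + E(-23) = 1416 - 23 = 1393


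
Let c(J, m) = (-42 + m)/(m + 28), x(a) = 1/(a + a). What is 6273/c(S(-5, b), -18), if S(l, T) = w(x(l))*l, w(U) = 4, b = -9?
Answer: -2091/2 ≈ -1045.5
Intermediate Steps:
x(a) = 1/(2*a)
S(l, T) = 4*l
c(J, m) = (-42 + m)/(28 + m)
6273/c(S(-5, b), -18) = 6273/(((-42 - 18)/(28 - 18))) = 6273/((-60/10)) = 6273/(((⅒)*(-60))) = 6273/(-6) = 6273*(-⅙) = -2091/2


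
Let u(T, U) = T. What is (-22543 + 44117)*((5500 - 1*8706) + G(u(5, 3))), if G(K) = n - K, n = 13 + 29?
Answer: -68368006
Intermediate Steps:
n = 42
G(K) = 42 - K
(-22543 + 44117)*((5500 - 1*8706) + G(u(5, 3))) = (-22543 + 44117)*((5500 - 1*8706) + (42 - 1*5)) = 21574*((5500 - 8706) + (42 - 5)) = 21574*(-3206 + 37) = 21574*(-3169) = -68368006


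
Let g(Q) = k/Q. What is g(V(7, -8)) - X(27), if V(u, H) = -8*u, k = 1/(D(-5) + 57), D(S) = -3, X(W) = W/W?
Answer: -3025/3024 ≈ -1.0003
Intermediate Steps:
X(W) = 1
k = 1/54 (k = 1/(-3 + 57) = 1/54 ≈ 0.018519)
g(Q) = 1/(54*Q)
g(V(7, -8)) - X(27) = 1/(54*((-8*7))) - 1*1 = (1/54)/(-56) - 1 = (1/54)*(-1/56) - 1 = -1/3024 - 1 = -3025/3024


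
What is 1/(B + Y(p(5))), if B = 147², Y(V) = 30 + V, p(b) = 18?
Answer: 1/21657 ≈ 4.6174e-5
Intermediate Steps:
B = 21609
1/(B + Y(p(5))) = 1/(21609 + (30 + 18)) = 1/(21609 + 48) = 1/21657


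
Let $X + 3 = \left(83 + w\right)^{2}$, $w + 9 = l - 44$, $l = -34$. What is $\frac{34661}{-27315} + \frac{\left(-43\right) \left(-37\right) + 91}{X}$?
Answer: $\frac{45493237}{355095} \approx 128.12$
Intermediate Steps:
$w = -87$ ($w = -9 - 78 = -87$)
$X = 13$ ($X = -3 + \left(83 - 87\right)^{2} = -3 + \left(-4\right)^{2} = -3 + 16 = 13$)
$\frac{34661}{-27315} + \frac{\left(-43\right) \left(-37\right) + 91}{X} = \frac{34661}{-27315} + \frac{\left(-43\right) \left(-37\right) + 91}{13} = 34661 \left(- \frac{1}{27315}\right) + \left(1591 + 91\right) \frac{1}{13} = - \frac{34661}{27315} + 1682 \cdot \frac{1}{13} = - \frac{34661}{27315} + \frac{1682}{13} = \frac{45493237}{355095}$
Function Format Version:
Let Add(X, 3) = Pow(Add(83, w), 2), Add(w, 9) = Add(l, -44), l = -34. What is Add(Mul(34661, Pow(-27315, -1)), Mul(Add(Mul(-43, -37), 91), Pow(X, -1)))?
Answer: Rational(45493237, 355095) ≈ 128.12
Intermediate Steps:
w = -87 (w = Add(-9, Add(-34, -44)) = Add(-9, -78) = -87)
X = 13 (X = Add(-3, Pow(Add(83, -87), 2)) = Add(-3, Pow(-4, 2)) = Add(-3, 16) = 13)
Add(Mul(34661, Pow(-27315, -1)), Mul(Add(Mul(-43, -37), 91), Pow(X, -1))) = Add(Mul(34661, Pow(-27315, -1)), Mul(Add(Mul(-43, -37), 91), Pow(13, -1))) = Add(Mul(34661, Rational(-1, 27315)), Mul(Add(1591, 91), Rational(1, 13))) = Add(Rational(-34661, 27315), Mul(1682, Rational(1, 13))) = Add(Rational(-34661, 27315), Rational(1682, 13)) = Rational(45493237, 355095)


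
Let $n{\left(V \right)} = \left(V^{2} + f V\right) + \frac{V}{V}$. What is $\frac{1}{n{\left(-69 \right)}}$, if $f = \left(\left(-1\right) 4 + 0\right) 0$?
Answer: $\frac{1}{4762} \approx 0.00021$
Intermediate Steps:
$f = 0$ ($f = \left(-4 + 0\right) 0 = \left(-4\right) 0 = 0$)
$n{\left(V \right)} = 1 + V^{2}$ ($n{\left(V \right)} = \left(V^{2} + 0 V\right) + \frac{V}{V} = \left(V^{2} + 0\right) + 1 = V^{2} + 1 = 1 + V^{2}$)
$\frac{1}{n{\left(-69 \right)}} = \frac{1}{1 + \left(-69\right)^{2}} = \frac{1}{1 + 4761} = \frac{1}{4762}$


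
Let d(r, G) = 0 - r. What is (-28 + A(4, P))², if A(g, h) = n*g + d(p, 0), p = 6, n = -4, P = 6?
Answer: 2500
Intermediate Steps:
d(r, G) = -r
A(g, h) = -6 - 4*g (A(g, h) = -4*g - 1*6 = -4*g - 6 = -6 - 4*g)
(-28 + A(4, P))² = (-28 + (-6 - 4*4))² = (-28 + (-6 - 16))² = (-28 - 22)² = (-50)² = 2500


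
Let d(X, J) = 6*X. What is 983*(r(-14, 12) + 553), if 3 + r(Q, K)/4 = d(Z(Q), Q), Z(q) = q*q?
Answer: 5155835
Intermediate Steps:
Z(q) = q²
r(Q, K) = -12 + 24*Q² (r(Q, K) = -12 + 4*(6*Q²) = -12 + 24*Q²)
983*(r(-14, 12) + 553) = 983*((-12 + 24*(-14)²) + 553) = 983*((-12 + 24*196) + 553) = 983*((-12 + 4704) + 553) = 983*(4692 + 553) = 983*5245 = 5155835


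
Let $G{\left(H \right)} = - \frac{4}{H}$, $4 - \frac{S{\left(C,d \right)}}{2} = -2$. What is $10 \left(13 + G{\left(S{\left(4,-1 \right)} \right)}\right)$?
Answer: $\frac{380}{3} \approx 126.67$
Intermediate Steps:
$S{\left(C,d \right)} = 12$ ($S{\left(C,d \right)} = 8 - -4 = 8 + 4 = 12$)
$10 \left(13 + G{\left(S{\left(4,-1 \right)} \right)}\right) = 10 \left(13 - \frac{4}{12}\right) = 10 \left(13 - \frac{1}{3}\right) = 10 \cdot \frac{38}{3} = \frac{380}{3}$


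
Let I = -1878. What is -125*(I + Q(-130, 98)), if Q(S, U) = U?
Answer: 222500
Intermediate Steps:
-125*(I + Q(-130, 98)) = -125*(-1878 + 98) = -125*(-1780) = 222500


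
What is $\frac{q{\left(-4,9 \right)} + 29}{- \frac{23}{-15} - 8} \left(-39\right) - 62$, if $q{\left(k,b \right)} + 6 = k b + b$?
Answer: $- \frac{8354}{97} \approx -86.124$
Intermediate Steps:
$q{\left(k,b \right)} = -6 + b + b k$ ($q{\left(k,b \right)} = -6 + \left(k b + b\right) = -6 + \left(b k + b\right) = -6 + \left(b + b k\right) = -6 + b + b k$)
$\frac{q{\left(-4,9 \right)} + 29}{- \frac{23}{-15} - 8} \left(-39\right) - 62 = \frac{\left(-6 + 9 + 9 \left(-4\right)\right) + 29}{- \frac{23}{-15} - 8} \left(-39\right) - 62 = \frac{\left(-6 + 9 - 36\right) + 29}{\left(-23\right) \left(- \frac{1}{15}\right) - 8} \left(-39\right) - 62 = \frac{-33 + 29}{\frac{23}{15} - 8} \left(-39\right) - 62 = - \frac{4}{- \frac{97}{15}} \left(-39\right) - 62 = \left(-4\right) \left(- \frac{15}{97}\right) \left(-39\right) - 62 = \frac{60}{97} \left(-39\right) - 62 = - \frac{2340}{97} - 62 = - \frac{8354}{97}$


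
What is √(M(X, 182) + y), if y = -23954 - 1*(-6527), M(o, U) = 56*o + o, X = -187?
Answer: I*√28086 ≈ 167.59*I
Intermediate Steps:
M(o, U) = 57*o
y = -17427 (y = -23954 + 6527 = -17427)
√(M(X, 182) + y) = √(57*(-187) - 17427) = √(-10659 - 17427) = √(-28086) = I*√28086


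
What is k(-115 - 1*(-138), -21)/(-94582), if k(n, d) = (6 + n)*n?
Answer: -667/94582 ≈ -0.0070521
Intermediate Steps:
k(n, d) = n*(6 + n)
k(-115 - 1*(-138), -21)/(-94582) = ((-115 - 1*(-138))*(6 + (-115 - 1*(-138))))/(-94582) = ((-115 + 138)*(6 + (-115 + 138)))*(-1/94582) = (23*(6 + 23))*(-1/94582) = (23*29)*(-1/94582) = 667*(-1/94582) = -667/94582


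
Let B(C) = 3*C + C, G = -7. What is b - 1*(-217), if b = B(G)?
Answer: 189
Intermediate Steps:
B(C) = 4*C
b = -28 (b = 4*(-7) = -28)
b - 1*(-217) = -28 - 1*(-217) = -28 + 217 = 189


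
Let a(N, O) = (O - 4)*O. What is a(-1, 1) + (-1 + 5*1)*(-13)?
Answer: -55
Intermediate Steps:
a(N, O) = O*(-4 + O) (a(N, O) = (-4 + O)*O = O*(-4 + O))
a(-1, 1) + (-1 + 5*1)*(-13) = 1*(-4 + 1) + (-1 + 5*1)*(-13) = 1*(-3) + (-1 + 5)*(-13) = -3 + 4*(-13) = -3 - 52 = -55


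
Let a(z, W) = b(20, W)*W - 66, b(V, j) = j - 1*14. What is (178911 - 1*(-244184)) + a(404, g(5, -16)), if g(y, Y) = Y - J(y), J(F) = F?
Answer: 423764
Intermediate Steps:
b(V, j) = -14 + j (b(V, j) = j - 14 = -14 + j)
g(y, Y) = Y - y
a(z, W) = -66 + W*(-14 + W) (a(z, W) = (-14 + W)*W - 66 = W*(-14 + W) - 66 = -66 + W*(-14 + W))
(178911 - 1*(-244184)) + a(404, g(5, -16)) = (178911 - 1*(-244184)) + (-66 + (-16 - 1*5)*(-14 + (-16 - 1*5))) = (178911 + 244184) + (-66 + (-16 - 5)*(-14 + (-16 - 5))) = 423095 + (-66 - 21*(-14 - 21)) = 423095 + (-66 - 21*(-35)) = 423095 + (-66 + 735) = 423095 + 669 = 423764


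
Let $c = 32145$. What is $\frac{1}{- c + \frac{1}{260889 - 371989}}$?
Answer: $- \frac{111100}{3571309501} \approx -3.1109 \cdot 10^{-5}$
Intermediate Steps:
$\frac{1}{- c + \frac{1}{260889 - 371989}} = \frac{1}{\left(-1\right) 32145 + \frac{1}{260889 - 371989}} = \frac{1}{-32145 + \frac{1}{-111100}} = \frac{1}{-32145 - \frac{1}{111100}} = \frac{1}{- \frac{3571309501}{111100}} = - \frac{111100}{3571309501}$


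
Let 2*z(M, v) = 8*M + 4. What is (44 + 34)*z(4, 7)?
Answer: 1404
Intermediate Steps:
z(M, v) = 2 + 4*M (z(M, v) = (8*M + 4)/2 = (4 + 8*M)/2 = 2 + 4*M)
(44 + 34)*z(4, 7) = (44 + 34)*(2 + 4*4) = 78*(2 + 16) = 78*18 = 1404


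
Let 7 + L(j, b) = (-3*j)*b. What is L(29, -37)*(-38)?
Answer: -122056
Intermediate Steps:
L(j, b) = -7 - 3*b*j (L(j, b) = -7 + (-3*j)*b = -7 - 3*b*j)
L(29, -37)*(-38) = (-7 - 3*(-37)*29)*(-38) = (-7 + 3219)*(-38) = 3212*(-38) = -122056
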